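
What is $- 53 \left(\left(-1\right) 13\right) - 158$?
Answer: $531$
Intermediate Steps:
$- 53 \left(\left(-1\right) 13\right) - 158 = \left(-53\right) \left(-13\right) - 158 = 689 - 158 = 531$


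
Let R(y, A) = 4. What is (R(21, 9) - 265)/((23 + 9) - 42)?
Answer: 261/10 ≈ 26.100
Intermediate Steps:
(R(21, 9) - 265)/((23 + 9) - 42) = (4 - 265)/((23 + 9) - 42) = -261/(32 - 42) = -261/(-10) = -261*(-⅒) = 261/10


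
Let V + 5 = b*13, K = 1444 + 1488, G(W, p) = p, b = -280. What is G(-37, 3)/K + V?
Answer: -10687137/2932 ≈ -3645.0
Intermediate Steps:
K = 2932
V = -3645 (V = -5 - 280*13 = -5 - 3640 = -3645)
G(-37, 3)/K + V = 3/2932 - 3645 = -10687137/2932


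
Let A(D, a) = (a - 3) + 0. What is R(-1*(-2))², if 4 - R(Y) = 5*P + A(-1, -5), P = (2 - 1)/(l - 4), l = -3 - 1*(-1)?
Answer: 5929/36 ≈ 164.69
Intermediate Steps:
A(D, a) = -3 + a (A(D, a) = (-3 + a) + 0 = -3 + a)
l = -2 (l = -3 + 1 = -2)
P = -⅙ (P = (2 - 1)/(-2 - 4) = 1/(-6) = 1*(-⅙) = -⅙ ≈ -0.16667)
R(Y) = 77/6 (R(Y) = 4 - (5*(-⅙) + (-3 - 5)) = 4 - (-⅚ - 8) = 4 - 1*(-53/6) = 4 + 53/6 = 77/6)
R(-1*(-2))² = (77/6)² = 5929/36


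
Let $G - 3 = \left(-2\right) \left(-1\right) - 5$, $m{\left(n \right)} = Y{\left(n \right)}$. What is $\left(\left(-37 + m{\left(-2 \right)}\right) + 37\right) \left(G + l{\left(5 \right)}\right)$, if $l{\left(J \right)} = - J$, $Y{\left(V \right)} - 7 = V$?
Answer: $-25$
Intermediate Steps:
$Y{\left(V \right)} = 7 + V$
$m{\left(n \right)} = 7 + n$
$G = 0$ ($G = 3 - 3 = 0$)
$\left(\left(-37 + m{\left(-2 \right)}\right) + 37\right) \left(G + l{\left(5 \right)}\right) = \left(\left(-37 + \left(7 - 2\right)\right) + 37\right) \left(0 - 5\right) = \left(\left(-37 + 5\right) + 37\right) \left(0 - 5\right) = \left(-32 + 37\right) \left(-5\right) = 5 \left(-5\right) = -25$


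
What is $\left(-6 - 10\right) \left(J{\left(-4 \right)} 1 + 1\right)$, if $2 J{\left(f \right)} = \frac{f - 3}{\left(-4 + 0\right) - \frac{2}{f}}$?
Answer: $-32$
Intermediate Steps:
$J{\left(f \right)} = \frac{-3 + f}{2 \left(-4 - \frac{2}{f}\right)}$ ($J{\left(f \right)} = \frac{\left(f - 3\right) \frac{1}{\left(-4 + 0\right) - \frac{2}{f}}}{2} = \frac{\left(-3 + f\right) \frac{1}{-4 - \frac{2}{f}}}{2} = \frac{\frac{1}{-4 - \frac{2}{f}} \left(-3 + f\right)}{2} = \frac{-3 + f}{2 \left(-4 - \frac{2}{f}\right)}$)
$\left(-6 - 10\right) \left(J{\left(-4 \right)} 1 + 1\right) = \left(-6 - 10\right) \left(\frac{1}{4} \left(-4\right) \frac{1}{1 + 2 \left(-4\right)} \left(3 - -4\right) 1 + 1\right) = - 16 \left(\frac{1}{4} \left(-4\right) \frac{1}{1 - 8} \left(3 + 4\right) 1 + 1\right) = - 16 \left(\frac{1}{4} \left(-4\right) \frac{1}{-7} \cdot 7 \cdot 1 + 1\right) = - 16 \left(\frac{1}{4} \left(-4\right) \left(- \frac{1}{7}\right) 7 \cdot 1 + 1\right) = - 16 \left(1 \cdot 1 + 1\right) = - 16 \left(1 + 1\right) = \left(-16\right) 2 = -32$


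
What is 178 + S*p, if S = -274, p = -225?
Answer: 61828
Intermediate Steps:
178 + S*p = 178 - 274*(-225) = 178 + 61650 = 61828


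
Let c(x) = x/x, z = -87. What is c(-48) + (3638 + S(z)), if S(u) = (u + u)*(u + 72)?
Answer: 6249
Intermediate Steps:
S(u) = 2*u*(72 + u) (S(u) = (2*u)*(72 + u) = 2*u*(72 + u))
c(x) = 1
c(-48) + (3638 + S(z)) = 1 + (3638 + 2*(-87)*(72 - 87)) = 1 + (3638 + 2*(-87)*(-15)) = 1 + (3638 + 2610) = 1 + 6248 = 6249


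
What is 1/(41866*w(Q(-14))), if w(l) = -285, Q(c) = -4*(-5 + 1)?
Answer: -1/11931810 ≈ -8.3810e-8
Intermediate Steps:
Q(c) = 16 (Q(c) = -4*(-4) = 16)
1/(41866*w(Q(-14))) = 1/(41866*(-285)) = (1/41866)*(-1/285) = -1/11931810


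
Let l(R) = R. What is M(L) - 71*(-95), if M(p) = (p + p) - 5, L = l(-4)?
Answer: 6732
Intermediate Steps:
L = -4
M(p) = -5 + 2*p (M(p) = 2*p - 5 = -5 + 2*p)
M(L) - 71*(-95) = (-5 + 2*(-4)) - 71*(-95) = (-5 - 8) + 6745 = -13 + 6745 = 6732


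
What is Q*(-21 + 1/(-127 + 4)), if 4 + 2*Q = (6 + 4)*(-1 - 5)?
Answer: 82688/123 ≈ 672.26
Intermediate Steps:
Q = -32 (Q = -2 + ((6 + 4)*(-1 - 5))/2 = -2 + (10*(-6))/2 = -2 + (½)*(-60) = -2 - 30 = -32)
Q*(-21 + 1/(-127 + 4)) = -32*(-21 + 1/(-127 + 4)) = -32*(-21 + 1/(-123)) = -32*(-21 - 1/123) = -32*(-2584/123) = 82688/123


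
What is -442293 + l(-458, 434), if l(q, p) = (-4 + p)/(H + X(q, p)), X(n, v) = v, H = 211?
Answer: -1326877/3 ≈ -4.4229e+5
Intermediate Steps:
l(q, p) = (-4 + p)/(211 + p)
-442293 + l(-458, 434) = -442293 + (-4 + 434)/(211 + 434) = -442293 + 430/645 = -442293 + (1/645)*430 = -442293 + ⅔ = -1326877/3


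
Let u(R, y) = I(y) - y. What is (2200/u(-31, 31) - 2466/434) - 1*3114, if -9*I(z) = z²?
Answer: -680436/217 ≈ -3135.6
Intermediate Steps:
I(z) = -z²/9
u(R, y) = -y - y²/9 (u(R, y) = -y²/9 - y = -y - y²/9)
(2200/u(-31, 31) - 2466/434) - 1*3114 = (2200/(((⅑)*31*(-9 - 1*31))) - 2466/434) - 1*3114 = (2200/(((⅑)*31*(-9 - 31))) - 2466*1/434) - 3114 = (2200/(((⅑)*31*(-40))) - 1233/217) - 3114 = (2200/(-1240/9) - 1233/217) - 3114 = (2200*(-9/1240) - 1233/217) - 3114 = (-495/31 - 1233/217) - 3114 = -4698/217 - 3114 = -680436/217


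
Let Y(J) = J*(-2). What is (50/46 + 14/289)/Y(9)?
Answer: -7547/119646 ≈ -0.063078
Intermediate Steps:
Y(J) = -2*J
(50/46 + 14/289)/Y(9) = (50/46 + 14/289)/((-2*9)) = (50*(1/46) + 14*(1/289))/(-18) = (25/23 + 14/289)*(-1/18) = (7547/6647)*(-1/18) = -7547/119646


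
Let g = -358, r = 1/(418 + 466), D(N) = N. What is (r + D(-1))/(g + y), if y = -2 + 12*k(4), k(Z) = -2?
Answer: 883/339456 ≈ 0.0026012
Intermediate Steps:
r = 1/884 ≈ 0.0011312
y = -26 (y = -2 + 12*(-2) = -2 - 24 = -26)
(r + D(-1))/(g + y) = (1/884 - 1)/(-358 - 26) = -883/884/(-384) = -883/884*(-1/384) = 883/339456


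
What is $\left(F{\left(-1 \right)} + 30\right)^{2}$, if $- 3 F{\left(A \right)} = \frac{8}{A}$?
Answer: $\frac{9604}{9} \approx 1067.1$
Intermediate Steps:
$F{\left(A \right)} = - \frac{8}{3 A}$ ($F{\left(A \right)} = - \frac{8 \frac{1}{A}}{3} = - \frac{8}{3 A}$)
$\left(F{\left(-1 \right)} + 30\right)^{2} = \left(- \frac{8}{3 \left(-1\right)} + 30\right)^{2} = \left(\left(- \frac{8}{3}\right) \left(-1\right) + 30\right)^{2} = \left(\frac{8}{3} + 30\right)^{2} = \left(\frac{98}{3}\right)^{2} = \frac{9604}{9}$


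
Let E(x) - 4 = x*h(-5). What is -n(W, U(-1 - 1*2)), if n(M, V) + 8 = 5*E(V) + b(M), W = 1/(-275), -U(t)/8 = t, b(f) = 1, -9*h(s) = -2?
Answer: -119/3 ≈ -39.667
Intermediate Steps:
h(s) = 2/9 (h(s) = -⅑*(-2) = 2/9)
U(t) = -8*t
E(x) = 4 + 2*x/9 (E(x) = 4 + x*(2/9) = 4 + 2*x/9)
W = -1/275 ≈ -0.0036364
n(M, V) = 13 + 10*V/9 (n(M, V) = -8 + (5*(4 + 2*V/9) + 1) = -8 + ((20 + 10*V/9) + 1) = -8 + (21 + 10*V/9) = 13 + 10*V/9)
-n(W, U(-1 - 1*2)) = -(13 + 10*(-8*(-1 - 1*2))/9) = -(13 + 10*(-8*(-1 - 2))/9) = -(13 + 10*(-8*(-3))/9) = -(13 + (10/9)*24) = -(13 + 80/3) = -1*119/3 = -119/3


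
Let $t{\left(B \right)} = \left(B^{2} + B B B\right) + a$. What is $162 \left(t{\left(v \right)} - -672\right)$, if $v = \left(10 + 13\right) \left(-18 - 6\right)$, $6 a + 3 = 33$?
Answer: $-27198378774$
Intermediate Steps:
$a = 5$ ($a = - \frac{1}{2} + \frac{1}{6} \cdot 33 = - \frac{1}{2} + \frac{11}{2} = 5$)
$v = -552$ ($v = 23 \left(-24\right) = -552$)
$t{\left(B \right)} = 5 + B^{2} + B^{3}$ ($t{\left(B \right)} = \left(B^{2} + B B B\right) + 5 = \left(B^{2} + B^{2} B\right) + 5 = \left(B^{2} + B^{3}\right) + 5 = 5 + B^{2} + B^{3}$)
$162 \left(t{\left(v \right)} - -672\right) = 162 \left(\left(5 + \left(-552\right)^{2} + \left(-552\right)^{3}\right) - -672\right) = 162 \left(\left(5 + 304704 - 168196608\right) + 672\right) = 162 \left(-167891899 + 672\right) = 162 \left(-167891227\right) = -27198378774$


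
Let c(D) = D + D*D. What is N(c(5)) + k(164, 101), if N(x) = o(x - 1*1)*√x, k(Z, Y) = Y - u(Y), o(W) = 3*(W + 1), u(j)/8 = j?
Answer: -707 + 90*√30 ≈ -214.05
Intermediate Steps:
u(j) = 8*j
o(W) = 3 + 3*W (o(W) = 3*(1 + W) = 3 + 3*W)
k(Z, Y) = -7*Y (k(Z, Y) = Y - 8*Y = -7*Y)
c(D) = D + D²
N(x) = 3*x^(3/2) (N(x) = (3 + 3*(x - 1*1))*√x = (3 + 3*(x - 1))*√x = (3 + 3*(-1 + x))*√x = (3 + (-3 + 3*x))*√x = (3*x)*√x = 3*x^(3/2))
N(c(5)) + k(164, 101) = 3*(5*(1 + 5))^(3/2) - 7*101 = 3*(5*6)^(3/2) - 707 = 3*30^(3/2) - 707 = 3*(30*√30) - 707 = 90*√30 - 707 = -707 + 90*√30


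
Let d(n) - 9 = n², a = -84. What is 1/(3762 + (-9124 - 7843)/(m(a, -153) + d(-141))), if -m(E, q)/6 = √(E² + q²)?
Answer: 78096279510/293731398889411 + 846*√3385/15459547309969 ≈ 0.00026588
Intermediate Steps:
m(E, q) = -6*√(E² + q²)
d(n) = 9 + n²
1/(3762 + (-9124 - 7843)/(m(a, -153) + d(-141))) = 1/(3762 + (-9124 - 7843)/(-6*√((-84)² + (-153)²) + (9 + (-141)²))) = 1/(3762 - 16967/(-6*√(7056 + 23409) + (9 + 19881))) = 1/(3762 - 16967/(-18*√3385 + 19890)) = 1/(3762 - 16967/(19890 - 18*√3385))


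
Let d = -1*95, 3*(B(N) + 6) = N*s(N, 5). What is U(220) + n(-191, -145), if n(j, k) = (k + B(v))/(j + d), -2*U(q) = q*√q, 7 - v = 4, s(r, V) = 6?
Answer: 145/286 - 220*√55 ≈ -1631.1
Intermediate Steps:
v = 3 (v = 7 - 1*4 = 7 - 4 = 3)
B(N) = -6 + 2*N (B(N) = -6 + (N*6)/3 = -6 + (6*N)/3 = -6 + 2*N)
U(q) = -q^(3/2)/2 (U(q) = -q*√q/2 = -q^(3/2)/2)
d = -95
n(j, k) = k/(-95 + j) (n(j, k) = (k + (-6 + 2*3))/(j - 95) = (k + (-6 + 6))/(-95 + j) = (k + 0)/(-95 + j) = k/(-95 + j))
U(220) + n(-191, -145) = -220*√55 - 145/(-95 - 191) = -220*√55 - 145/(-286) = -220*√55 - 145*(-1/286) = -220*√55 + 145/286 = 145/286 - 220*√55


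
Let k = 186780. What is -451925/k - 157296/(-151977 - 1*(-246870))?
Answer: -4817617727/1181607636 ≈ -4.0772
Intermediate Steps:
-451925/k - 157296/(-151977 - 1*(-246870)) = -451925/186780 - 157296/(-151977 - 1*(-246870)) = -451925*1/186780 - 157296/(-151977 + 246870) = -90385/37356 - 157296/94893 = -90385/37356 - 157296*1/94893 = -90385/37356 - 52432/31631 = -4817617727/1181607636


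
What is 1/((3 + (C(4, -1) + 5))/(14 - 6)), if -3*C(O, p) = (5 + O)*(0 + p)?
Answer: 8/11 ≈ 0.72727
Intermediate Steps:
C(O, p) = -p*(5 + O)/3 (C(O, p) = -(5 + O)*(0 + p)/3 = -(5 + O)*p/3 = -p*(5 + O)/3)
1/((3 + (C(4, -1) + 5))/(14 - 6)) = 1/((3 + (-1/3*(-1)*(5 + 4) + 5))/(14 - 6)) = 1/((3 + (-1/3*(-1)*9 + 5))/8) = 1/((3 + (3 + 5))/8) = 1/((3 + 8)/8) = 1/((1/8)*11) = 1/(11/8) = 8/11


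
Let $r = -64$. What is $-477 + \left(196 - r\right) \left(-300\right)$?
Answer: $-78477$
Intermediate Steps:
$-477 + \left(196 - r\right) \left(-300\right) = -477 + \left(196 - -64\right) \left(-300\right) = -477 + \left(196 + 64\right) \left(-300\right) = -477 + 260 \left(-300\right) = -477 - 78000 = -78477$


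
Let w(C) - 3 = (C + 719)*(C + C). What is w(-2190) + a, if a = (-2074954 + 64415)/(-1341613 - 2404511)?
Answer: 24136215258431/3746124 ≈ 6.4430e+6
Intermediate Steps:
a = 2010539/3746124 (a = -2010539/(-3746124) = -2010539*(-1/3746124) = 2010539/3746124 ≈ 0.53670)
w(C) = 3 + 2*C*(719 + C) (w(C) = 3 + (C + 719)*(C + C) = 3 + (719 + C)*(2*C) = 3 + 2*C*(719 + C))
w(-2190) + a = (3 + 2*(-2190)² + 1438*(-2190)) + 2010539/3746124 = (3 + 2*4796100 - 3149220) + 2010539/3746124 = (3 + 9592200 - 3149220) + 2010539/3746124 = 6442983 + 2010539/3746124 = 24136215258431/3746124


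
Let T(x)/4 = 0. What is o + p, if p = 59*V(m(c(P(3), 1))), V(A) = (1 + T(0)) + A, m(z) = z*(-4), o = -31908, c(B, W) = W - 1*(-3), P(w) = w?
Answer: -32793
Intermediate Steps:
T(x) = 0 (T(x) = 4*0 = 0)
c(B, W) = 3 + W (c(B, W) = W + 3 = 3 + W)
m(z) = -4*z
V(A) = 1 + A (V(A) = (1 + 0) + A = 1 + A)
p = -885 (p = 59*(1 - 4*(3 + 1)) = 59*(1 - 4*4) = 59*(1 - 16) = 59*(-15) = -885)
o + p = -31908 - 885 = -32793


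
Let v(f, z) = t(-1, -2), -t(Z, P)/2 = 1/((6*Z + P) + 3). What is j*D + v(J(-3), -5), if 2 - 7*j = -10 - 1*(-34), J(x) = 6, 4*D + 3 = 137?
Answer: -3671/35 ≈ -104.89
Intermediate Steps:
D = 67/2 (D = -¾ + (¼)*137 = -¾ + 137/4 = 67/2 ≈ 33.500)
t(Z, P) = -2/(3 + P + 6*Z) (t(Z, P) = -2/((6*Z + P) + 3) = -2/((P + 6*Z) + 3) = -2/(3 + P + 6*Z))
v(f, z) = ⅖ (v(f, z) = -2/(3 - 2 + 6*(-1)) = -2/(3 - 2 - 6) = -2/(-5) = -2*(-⅕) = ⅖)
j = -22/7 (j = 2/7 - (-10 - 1*(-34))/7 = 2/7 - (-10 + 34)/7 = 2/7 - ⅐*24 = 2/7 - 24/7 = -22/7 ≈ -3.1429)
j*D + v(J(-3), -5) = -22/7*67/2 + ⅖ = -737/7 + ⅖ = -3671/35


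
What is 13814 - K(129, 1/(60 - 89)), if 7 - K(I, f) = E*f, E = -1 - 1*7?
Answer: 400411/29 ≈ 13807.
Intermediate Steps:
E = -8 (E = -1 - 7 = -8)
K(I, f) = 7 + 8*f (K(I, f) = 7 - (-8)*f = 7 + 8*f)
13814 - K(129, 1/(60 - 89)) = 13814 - (7 + 8/(60 - 89)) = 13814 - (7 + 8/(-29)) = 13814 - (7 + 8*(-1/29)) = 13814 - (7 - 8/29) = 13814 - 1*195/29 = 13814 - 195/29 = 400411/29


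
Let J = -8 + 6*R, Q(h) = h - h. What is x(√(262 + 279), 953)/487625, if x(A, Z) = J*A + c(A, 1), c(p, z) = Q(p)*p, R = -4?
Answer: -32*√541/487625 ≈ -0.0015264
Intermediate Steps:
Q(h) = 0
c(p, z) = 0 (c(p, z) = 0*p = 0)
J = -32 (J = -8 + 6*(-4) = -8 - 24 = -32)
x(A, Z) = -32*A (x(A, Z) = -32*A + 0 = -32*A)
x(√(262 + 279), 953)/487625 = -32*√(262 + 279)/487625 = -32*√541*(1/487625) = -32*√541/487625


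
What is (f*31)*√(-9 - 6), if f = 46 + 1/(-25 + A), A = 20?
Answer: 7099*I*√15/5 ≈ 5498.9*I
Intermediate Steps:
f = 229/5 (f = 46 + 1/(-25 + 20) = 46 + 1/(-5) = 46 - ⅕ = 229/5 ≈ 45.800)
(f*31)*√(-9 - 6) = ((229/5)*31)*√(-9 - 6) = 7099*√(-15)/5 = 7099*(I*√15)/5 = 7099*I*√15/5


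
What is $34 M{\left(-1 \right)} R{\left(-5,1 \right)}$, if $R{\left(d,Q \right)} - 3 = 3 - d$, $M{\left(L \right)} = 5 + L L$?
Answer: $2244$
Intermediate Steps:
$M{\left(L \right)} = 5 + L^{2}$
$R{\left(d,Q \right)} = 6 - d$ ($R{\left(d,Q \right)} = 3 - \left(-3 + d\right) = 6 - d$)
$34 M{\left(-1 \right)} R{\left(-5,1 \right)} = 34 \left(5 + \left(-1\right)^{2}\right) \left(6 - -5\right) = 34 \left(5 + 1\right) \left(6 + 5\right) = 34 \cdot 6 \cdot 11 = 204 \cdot 11 = 2244$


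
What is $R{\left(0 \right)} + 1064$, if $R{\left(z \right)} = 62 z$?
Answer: $1064$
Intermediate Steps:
$R{\left(0 \right)} + 1064 = 62 \cdot 0 + 1064 = 0 + 1064 = 1064$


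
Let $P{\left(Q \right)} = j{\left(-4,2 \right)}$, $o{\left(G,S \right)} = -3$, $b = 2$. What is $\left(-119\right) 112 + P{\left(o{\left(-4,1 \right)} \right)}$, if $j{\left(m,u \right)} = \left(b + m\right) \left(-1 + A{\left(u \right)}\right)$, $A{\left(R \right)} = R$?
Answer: $-13330$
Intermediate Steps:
$j{\left(m,u \right)} = \left(-1 + u\right) \left(2 + m\right)$ ($j{\left(m,u \right)} = \left(2 + m\right) \left(-1 + u\right) = \left(-1 + u\right) \left(2 + m\right)$)
$P{\left(Q \right)} = -2$ ($P{\left(Q \right)} = -2 - -4 + 2 \cdot 2 - 8 = -2 + 4 + 4 - 8 = -2$)
$\left(-119\right) 112 + P{\left(o{\left(-4,1 \right)} \right)} = \left(-119\right) 112 - 2 = -13328 - 2 = -13330$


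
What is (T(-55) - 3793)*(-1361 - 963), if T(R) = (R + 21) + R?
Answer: 9021768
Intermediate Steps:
T(R) = 21 + 2*R (T(R) = (21 + R) + R = 21 + 2*R)
(T(-55) - 3793)*(-1361 - 963) = ((21 + 2*(-55)) - 3793)*(-1361 - 963) = ((21 - 110) - 3793)*(-2324) = (-89 - 3793)*(-2324) = -3882*(-2324) = 9021768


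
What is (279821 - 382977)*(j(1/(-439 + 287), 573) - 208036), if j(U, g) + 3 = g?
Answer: 21401362696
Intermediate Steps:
j(U, g) = -3 + g
(279821 - 382977)*(j(1/(-439 + 287), 573) - 208036) = (279821 - 382977)*((-3 + 573) - 208036) = -103156*(570 - 208036) = -103156*(-207466) = 21401362696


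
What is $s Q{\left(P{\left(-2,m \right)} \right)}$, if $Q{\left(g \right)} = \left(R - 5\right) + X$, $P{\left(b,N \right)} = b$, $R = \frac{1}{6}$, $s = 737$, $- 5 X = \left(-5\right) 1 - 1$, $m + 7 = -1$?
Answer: $- \frac{80333}{30} \approx -2677.8$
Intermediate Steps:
$m = -8$ ($m = -7 - 1 = -8$)
$X = \frac{6}{5}$ ($X = - \frac{\left(-5\right) 1 - 1}{5} = - \frac{-5 - 1}{5} = \left(- \frac{1}{5}\right) \left(-6\right) = \frac{6}{5} \approx 1.2$)
$R = \frac{1}{6} \approx 0.16667$
$Q{\left(g \right)} = - \frac{109}{30}$ ($Q{\left(g \right)} = \left(\frac{1}{6} - 5\right) + \frac{6}{5} = - \frac{29}{6} + \frac{6}{5} = - \frac{109}{30}$)
$s Q{\left(P{\left(-2,m \right)} \right)} = 737 \left(- \frac{109}{30}\right) = - \frac{80333}{30}$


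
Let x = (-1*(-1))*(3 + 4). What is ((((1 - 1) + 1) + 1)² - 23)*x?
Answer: -133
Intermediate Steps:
x = 7 (x = 1*7 = 7)
((((1 - 1) + 1) + 1)² - 23)*x = ((((1 - 1) + 1) + 1)² - 23)*7 = (((0 + 1) + 1)² - 23)*7 = ((1 + 1)² - 23)*7 = (2² - 23)*7 = (4 - 23)*7 = -19*7 = -133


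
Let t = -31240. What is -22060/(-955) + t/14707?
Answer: 28044/1337 ≈ 20.975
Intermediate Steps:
-22060/(-955) + t/14707 = -22060/(-955) - 31240/14707 = -22060*(-1/955) - 31240*1/14707 = 4412/191 - 2840/1337 = 28044/1337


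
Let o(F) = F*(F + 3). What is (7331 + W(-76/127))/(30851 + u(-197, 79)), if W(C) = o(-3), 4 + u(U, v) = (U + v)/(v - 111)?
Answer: 117296/493611 ≈ 0.23763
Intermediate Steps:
u(U, v) = -4 + (U + v)/(-111 + v) (u(U, v) = -4 + (U + v)/(v - 111) = -4 + (U + v)/(-111 + v))
o(F) = F*(3 + F)
W(C) = 0 (W(C) = -3*(3 - 3) = -3*0 = 0)
(7331 + W(-76/127))/(30851 + u(-197, 79)) = (7331 + 0)/(30851 + (444 - 197 - 3*79)/(-111 + 79)) = 7331/(30851 + (444 - 197 - 237)/(-32)) = 7331/(30851 - 1/32*10) = 7331/(30851 - 5/16) = 7331/(493611/16) = 7331*(16/493611) = 117296/493611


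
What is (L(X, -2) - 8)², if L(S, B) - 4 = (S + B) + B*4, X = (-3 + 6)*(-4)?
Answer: 676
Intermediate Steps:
X = -12 (X = 3*(-4) = -12)
L(S, B) = 4 + S + 5*B (L(S, B) = 4 + ((S + B) + B*4) = 4 + ((B + S) + 4*B) = 4 + (S + 5*B) = 4 + S + 5*B)
(L(X, -2) - 8)² = ((4 - 12 + 5*(-2)) - 8)² = ((4 - 12 - 10) - 8)² = (-18 - 8)² = (-26)² = 676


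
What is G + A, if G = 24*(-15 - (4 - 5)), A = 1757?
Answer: 1421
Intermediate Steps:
G = -336 (G = 24*(-15 - 1*(-1)) = 24*(-15 + 1) = 24*(-14) = -336)
G + A = -336 + 1757 = 1421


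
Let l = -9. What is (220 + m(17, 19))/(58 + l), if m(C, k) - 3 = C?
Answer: 240/49 ≈ 4.8980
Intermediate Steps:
m(C, k) = 3 + C
(220 + m(17, 19))/(58 + l) = (220 + (3 + 17))/(58 - 9) = (220 + 20)/49 = 240*(1/49) = 240/49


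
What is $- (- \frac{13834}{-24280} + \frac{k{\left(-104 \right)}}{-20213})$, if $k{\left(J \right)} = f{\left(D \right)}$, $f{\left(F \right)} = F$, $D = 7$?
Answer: $- \frac{139728341}{245385820} \approx -0.56942$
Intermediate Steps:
$k{\left(J \right)} = 7$
$- (- \frac{13834}{-24280} + \frac{k{\left(-104 \right)}}{-20213}) = - (- \frac{13834}{-24280} + \frac{7}{-20213}) = - (\left(-13834\right) \left(- \frac{1}{24280}\right) + 7 \left(- \frac{1}{20213}\right)) = - (\frac{6917}{12140} - \frac{7}{20213}) = \left(-1\right) \frac{139728341}{245385820} = - \frac{139728341}{245385820}$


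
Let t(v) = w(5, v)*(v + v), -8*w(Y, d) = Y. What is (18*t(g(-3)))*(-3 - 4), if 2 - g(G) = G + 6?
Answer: -315/2 ≈ -157.50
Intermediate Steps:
g(G) = -4 - G (g(G) = 2 - (G + 6) = 2 - (6 + G) = 2 + (-6 - G) = -4 - G)
w(Y, d) = -Y/8
t(v) = -5*v/4 (t(v) = (-1/8*5)*(v + v) = -5*v/4)
(18*t(g(-3)))*(-3 - 4) = (18*(-5*(-4 - 1*(-3))/4))*(-3 - 4) = (18*(-5*(-4 + 3)/4))*(-7) = (18*(-5/4*(-1)))*(-7) = (18*(5/4))*(-7) = (45/2)*(-7) = -315/2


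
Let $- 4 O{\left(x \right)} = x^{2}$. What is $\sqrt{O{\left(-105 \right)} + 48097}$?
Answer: $\frac{\sqrt{181363}}{2} \approx 212.93$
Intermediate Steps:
$O{\left(x \right)} = - \frac{x^{2}}{4}$
$\sqrt{O{\left(-105 \right)} + 48097} = \sqrt{- \frac{\left(-105\right)^{2}}{4} + 48097} = \sqrt{\left(- \frac{1}{4}\right) 11025 + 48097} = \sqrt{- \frac{11025}{4} + 48097} = \sqrt{\frac{181363}{4}} = \frac{\sqrt{181363}}{2}$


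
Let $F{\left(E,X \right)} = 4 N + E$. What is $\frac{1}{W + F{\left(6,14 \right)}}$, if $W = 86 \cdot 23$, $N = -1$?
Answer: $\frac{1}{1980} \approx 0.00050505$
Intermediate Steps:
$W = 1978$
$F{\left(E,X \right)} = -4 + E$ ($F{\left(E,X \right)} = 4 \left(-1\right) + E = -4 + E$)
$\frac{1}{W + F{\left(6,14 \right)}} = \frac{1}{1978 + \left(-4 + 6\right)} = \frac{1}{1978 + 2} = \frac{1}{1980}$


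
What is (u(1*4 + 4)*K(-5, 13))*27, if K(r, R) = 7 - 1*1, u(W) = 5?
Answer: 810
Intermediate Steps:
K(r, R) = 6 (K(r, R) = 7 - 1 = 6)
(u(1*4 + 4)*K(-5, 13))*27 = (5*6)*27 = 30*27 = 810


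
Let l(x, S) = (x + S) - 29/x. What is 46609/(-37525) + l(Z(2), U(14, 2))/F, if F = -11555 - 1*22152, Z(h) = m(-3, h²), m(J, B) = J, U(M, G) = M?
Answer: -4715475239/3794565525 ≈ -1.2427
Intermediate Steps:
Z(h) = -3
F = -33707 (F = -11555 - 22152 = -33707)
l(x, S) = S + x - 29/x (l(x, S) = (S + x) - 29/x = S + x - 29/x)
46609/(-37525) + l(Z(2), U(14, 2))/F = 46609/(-37525) + (14 - 3 - 29/(-3))/(-33707) = 46609*(-1/37525) + (14 - 3 - 29*(-⅓))*(-1/33707) = -46609/37525 + (14 - 3 + 29/3)*(-1/33707) = -46609/37525 + (62/3)*(-1/33707) = -46609/37525 - 62/101121 = -4715475239/3794565525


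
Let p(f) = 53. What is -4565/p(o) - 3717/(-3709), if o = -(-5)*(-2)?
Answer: -16734584/196577 ≈ -85.130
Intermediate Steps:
o = -10 (o = -1*10 = -10)
-4565/p(o) - 3717/(-3709) = -4565/53 - 3717/(-3709) = -4565*1/53 - 3717*(-1/3709) = -4565/53 + 3717/3709 = -16734584/196577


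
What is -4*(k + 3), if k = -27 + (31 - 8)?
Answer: 4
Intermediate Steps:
k = -4 (k = -27 + 23 = -4)
-4*(k + 3) = -4*(-4 + 3) = -4*(-1) = 4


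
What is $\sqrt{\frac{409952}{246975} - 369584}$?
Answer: $\frac{4 i \sqrt{56358212191737}}{49395} \approx 607.93 i$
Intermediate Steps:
$\sqrt{\frac{409952}{246975} - 369584} = \sqrt{- \frac{91277598448}{246975}} = \frac{4 i \sqrt{56358212191737}}{49395}$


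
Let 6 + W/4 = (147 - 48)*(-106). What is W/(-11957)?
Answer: 42000/11957 ≈ 3.5126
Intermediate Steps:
W = -42000 (W = -24 + 4*((147 - 48)*(-106)) = -24 + 4*(99*(-106)) = -24 + 4*(-10494) = -24 - 41976 = -42000)
W/(-11957) = -42000/(-11957) = -42000*(-1/11957) = 42000/11957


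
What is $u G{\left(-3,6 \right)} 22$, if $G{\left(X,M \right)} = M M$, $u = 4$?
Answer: $3168$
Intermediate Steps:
$G{\left(X,M \right)} = M^{2}$
$u G{\left(-3,6 \right)} 22 = 4 \cdot 6^{2} \cdot 22 = 4 \cdot 36 \cdot 22 = 144 \cdot 22 = 3168$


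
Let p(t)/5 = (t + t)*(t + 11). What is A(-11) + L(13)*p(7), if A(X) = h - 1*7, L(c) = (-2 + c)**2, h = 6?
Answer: 152459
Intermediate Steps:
p(t) = 10*t*(11 + t) (p(t) = 5*((t + t)*(t + 11)) = 5*((2*t)*(11 + t)) = 5*(2*t*(11 + t)) = 10*t*(11 + t))
A(X) = -1 (A(X) = 6 - 1*7 = 6 - 7 = -1)
A(-11) + L(13)*p(7) = -1 + (-2 + 13)**2*(10*7*(11 + 7)) = -1 + 11**2*(10*7*18) = -1 + 121*1260 = -1 + 152460 = 152459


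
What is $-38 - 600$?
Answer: $-638$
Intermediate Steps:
$-38 - 600 = -638$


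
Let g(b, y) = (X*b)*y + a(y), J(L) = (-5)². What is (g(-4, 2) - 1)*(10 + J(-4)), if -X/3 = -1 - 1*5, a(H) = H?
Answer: -5005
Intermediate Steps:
J(L) = 25
X = 18 (X = -3*(-1 - 1*5) = -3*(-1 - 5) = -3*(-6) = 18)
g(b, y) = y + 18*b*y (g(b, y) = (18*b)*y + y = 18*b*y + y = y + 18*b*y)
(g(-4, 2) - 1)*(10 + J(-4)) = (2*(1 + 18*(-4)) - 1)*(10 + 25) = (2*(1 - 72) - 1)*35 = (2*(-71) - 1)*35 = (-142 - 1)*35 = -143*35 = -5005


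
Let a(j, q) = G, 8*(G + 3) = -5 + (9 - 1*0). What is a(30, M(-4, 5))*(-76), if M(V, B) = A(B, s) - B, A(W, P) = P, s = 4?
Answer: 190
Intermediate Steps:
M(V, B) = 4 - B
G = -5/2 (G = -3 + (-5 + (9 - 1*0))/8 = -3 + (-5 + (9 + 0))/8 = -3 + (-5 + 9)/8 = -3 + (⅛)*4 = -3 + ½ = -5/2 ≈ -2.5000)
a(j, q) = -5/2
a(30, M(-4, 5))*(-76) = -5/2*(-76) = 190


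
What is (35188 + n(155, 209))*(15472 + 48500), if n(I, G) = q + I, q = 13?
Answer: 2261794032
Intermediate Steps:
n(I, G) = 13 + I
(35188 + n(155, 209))*(15472 + 48500) = (35188 + (13 + 155))*(15472 + 48500) = (35188 + 168)*63972 = 35356*63972 = 2261794032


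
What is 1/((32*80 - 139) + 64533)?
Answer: 1/66954 ≈ 1.4936e-5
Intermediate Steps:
1/((32*80 - 139) + 64533) = 1/((2560 - 139) + 64533) = 1/(2421 + 64533) = 1/66954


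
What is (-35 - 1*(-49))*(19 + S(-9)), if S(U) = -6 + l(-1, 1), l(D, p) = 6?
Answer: 266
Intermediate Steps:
S(U) = 0 (S(U) = -6 + 6 = 0)
(-35 - 1*(-49))*(19 + S(-9)) = (-35 - 1*(-49))*(19 + 0) = (-35 + 49)*19 = 14*19 = 266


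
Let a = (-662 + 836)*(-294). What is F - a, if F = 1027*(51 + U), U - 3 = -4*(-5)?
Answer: 127154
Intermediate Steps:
U = 23 (U = 3 - 4*(-5) = 3 + 20 = 23)
a = -51156 (a = 174*(-294) = -51156)
F = 75998 (F = 1027*(51 + 23) = 1027*74 = 75998)
F - a = 75998 - 1*(-51156) = 75998 + 51156 = 127154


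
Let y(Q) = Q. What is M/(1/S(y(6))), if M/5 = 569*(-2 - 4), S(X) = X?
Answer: -102420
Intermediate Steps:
M = -17070 (M = 5*(569*(-2 - 4)) = 5*(569*(-6)) = 5*(-3414) = -17070)
M/(1/S(y(6))) = -17070/(1/6) = -17070/1/6 = -17070*6 = -102420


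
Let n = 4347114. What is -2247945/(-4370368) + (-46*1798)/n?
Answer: 4705304392093/9499243958976 ≈ 0.49533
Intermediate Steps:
-2247945/(-4370368) + (-46*1798)/n = -2247945/(-4370368) - 46*1798/4347114 = -2247945*(-1/4370368) - 82708*1/4347114 = 2247945/4370368 - 41354/2173557 = 4705304392093/9499243958976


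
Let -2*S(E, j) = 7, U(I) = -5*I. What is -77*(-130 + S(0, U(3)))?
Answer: 20559/2 ≈ 10280.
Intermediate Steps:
S(E, j) = -7/2 (S(E, j) = -1/2*7 = -7/2)
-77*(-130 + S(0, U(3))) = -77*(-130 - 7/2) = -77*(-267/2) = 20559/2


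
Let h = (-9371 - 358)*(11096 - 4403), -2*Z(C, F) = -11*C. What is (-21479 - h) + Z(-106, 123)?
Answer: 65094135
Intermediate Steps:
Z(C, F) = 11*C/2 (Z(C, F) = -(-11)*C/2 = 11*C/2)
h = -65116197 (h = -9729*6693 = -65116197)
(-21479 - h) + Z(-106, 123) = (-21479 - 1*(-65116197)) + (11/2)*(-106) = (-21479 + 65116197) - 583 = 65094718 - 583 = 65094135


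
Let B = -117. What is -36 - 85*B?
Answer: 9909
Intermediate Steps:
-36 - 85*B = -36 - 85*(-117) = -36 + 9945 = 9909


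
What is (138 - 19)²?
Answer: 14161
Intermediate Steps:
(138 - 19)² = 119² = 14161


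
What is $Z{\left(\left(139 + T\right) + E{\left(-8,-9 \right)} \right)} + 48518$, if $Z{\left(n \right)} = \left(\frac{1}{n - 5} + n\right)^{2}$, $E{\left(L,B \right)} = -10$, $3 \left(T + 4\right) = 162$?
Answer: $\frac{2439066577}{30276} \approx 80561.0$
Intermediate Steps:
$T = 50$ ($T = -4 + \frac{1}{3} \cdot 162 = -4 + 54 = 50$)
$Z{\left(n \right)} = \left(n + \frac{1}{-5 + n}\right)^{2}$ ($Z{\left(n \right)} = \left(\frac{1}{-5 + n} + n\right)^{2} = \left(n + \frac{1}{-5 + n}\right)^{2}$)
$Z{\left(\left(139 + T\right) + E{\left(-8,-9 \right)} \right)} + 48518 = \frac{\left(1 + \left(\left(139 + 50\right) - 10\right)^{2} - 5 \left(\left(139 + 50\right) - 10\right)\right)^{2}}{\left(-5 + \left(\left(139 + 50\right) - 10\right)\right)^{2}} + 48518 = \frac{\left(1 + \left(189 - 10\right)^{2} - 5 \left(189 - 10\right)\right)^{2}}{\left(-5 + \left(189 - 10\right)\right)^{2}} + 48518 = \frac{\left(1 + 179^{2} - 895\right)^{2}}{\left(-5 + 179\right)^{2}} + 48518 = \frac{\left(1 + 32041 - 895\right)^{2}}{30276} + 48518 = \frac{31147^{2}}{30276} + 48518 = \frac{1}{30276} \cdot 970135609 + 48518 = \frac{970135609}{30276} + 48518 = \frac{2439066577}{30276}$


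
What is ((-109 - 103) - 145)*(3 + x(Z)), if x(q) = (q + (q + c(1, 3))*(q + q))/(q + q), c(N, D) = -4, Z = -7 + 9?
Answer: -1071/2 ≈ -535.50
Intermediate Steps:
Z = 2
x(q) = (q + 2*q*(-4 + q))/(2*q) (x(q) = (q + (q - 4)*(q + q))/(q + q) = (q + (-4 + q)*(2*q))/((2*q)) = (q + 2*q*(-4 + q))*(1/(2*q)) = (q + 2*q*(-4 + q))/(2*q))
((-109 - 103) - 145)*(3 + x(Z)) = ((-109 - 103) - 145)*(3 + (-7/2 + 2)) = (-212 - 145)*(3 - 3/2) = -357*3/2 = -1071/2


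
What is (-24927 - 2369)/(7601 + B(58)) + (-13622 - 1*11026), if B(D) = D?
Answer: -188806328/7659 ≈ -24652.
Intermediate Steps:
(-24927 - 2369)/(7601 + B(58)) + (-13622 - 1*11026) = (-24927 - 2369)/(7601 + 58) + (-13622 - 1*11026) = -27296/7659 + (-13622 - 11026) = -27296*1/7659 - 24648 = -27296/7659 - 24648 = -188806328/7659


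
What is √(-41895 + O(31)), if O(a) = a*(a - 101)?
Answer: I*√44065 ≈ 209.92*I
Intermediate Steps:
O(a) = a*(-101 + a)
√(-41895 + O(31)) = √(-41895 + 31*(-101 + 31)) = √(-41895 + 31*(-70)) = √(-41895 - 2170) = √(-44065) = I*√44065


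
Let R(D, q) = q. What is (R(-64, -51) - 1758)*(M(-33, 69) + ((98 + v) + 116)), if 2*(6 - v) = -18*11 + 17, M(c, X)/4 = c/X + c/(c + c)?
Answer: -25845183/46 ≈ -5.6185e+5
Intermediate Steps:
M(c, X) = 2 + 4*c/X (M(c, X) = 4*(c/X + c/(c + c)) = 4*(c/X + c/((2*c))) = 4*(c/X + c*(1/(2*c))) = 4*(c/X + ½) = 4*(½ + c/X) = 2 + 4*c/X)
v = 193/2 (v = 6 - (-18*11 + 17)/2 = 6 - (-198 + 17)/2 = 6 - ½*(-181) = 6 + 181/2 = 193/2 ≈ 96.500)
(R(-64, -51) - 1758)*(M(-33, 69) + ((98 + v) + 116)) = (-51 - 1758)*((2 + 4*(-33)/69) + ((98 + 193/2) + 116)) = -1809*((2 + 4*(-33)*(1/69)) + (389/2 + 116)) = -1809*((2 - 44/23) + 621/2) = -1809*(2/23 + 621/2) = -1809*14287/46 = -25845183/46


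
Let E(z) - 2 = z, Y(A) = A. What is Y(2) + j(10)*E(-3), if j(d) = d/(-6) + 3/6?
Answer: 19/6 ≈ 3.1667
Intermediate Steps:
j(d) = ½ - d/6 (j(d) = d*(-⅙) + 3*(⅙) = -d/6 + ½ = ½ - d/6)
E(z) = 2 + z
Y(2) + j(10)*E(-3) = 2 + (½ - ⅙*10)*(2 - 3) = 2 + (½ - 5/3)*(-1) = 2 - 7/6*(-1) = 2 + 7/6 = 19/6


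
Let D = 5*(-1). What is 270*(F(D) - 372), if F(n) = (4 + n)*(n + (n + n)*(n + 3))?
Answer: -104490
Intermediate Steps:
D = -5
F(n) = (4 + n)*(n + 2*n*(3 + n)) (F(n) = (4 + n)*(n + (2*n)*(3 + n)) = (4 + n)*(n + 2*n*(3 + n)))
270*(F(D) - 372) = 270*(-5*(28 + 2*(-5)² + 15*(-5)) - 372) = 270*(-5*(28 + 2*25 - 75) - 372) = 270*(-5*(28 + 50 - 75) - 372) = 270*(-5*3 - 372) = 270*(-15 - 372) = 270*(-387) = -104490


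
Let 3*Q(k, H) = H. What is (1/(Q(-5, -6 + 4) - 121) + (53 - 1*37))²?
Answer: 34070569/133225 ≈ 255.74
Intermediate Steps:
Q(k, H) = H/3
(1/(Q(-5, -6 + 4) - 121) + (53 - 1*37))² = (1/((-6 + 4)/3 - 121) + (53 - 1*37))² = (1/((⅓)*(-2) - 121) + (53 - 37))² = (1/(-⅔ - 121) + 16)² = (1/(-365/3) + 16)² = (-3/365 + 16)² = (5837/365)² = 34070569/133225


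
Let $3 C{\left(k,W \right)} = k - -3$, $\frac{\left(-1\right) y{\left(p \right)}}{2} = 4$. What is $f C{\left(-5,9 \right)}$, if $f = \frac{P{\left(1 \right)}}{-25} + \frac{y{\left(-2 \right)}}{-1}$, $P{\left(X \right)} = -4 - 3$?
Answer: $- \frac{138}{25} \approx -5.52$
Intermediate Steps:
$y{\left(p \right)} = -8$ ($y{\left(p \right)} = \left(-2\right) 4 = -8$)
$P{\left(X \right)} = -7$ ($P{\left(X \right)} = -4 - 3 = -7$)
$C{\left(k,W \right)} = 1 + \frac{k}{3}$ ($C{\left(k,W \right)} = \frac{k - -3}{3} = \frac{k + 3}{3} = \frac{3 + k}{3} = 1 + \frac{k}{3}$)
$f = \frac{207}{25}$ ($f = - \frac{7}{-25} - \frac{8}{-1} = \left(-7\right) \left(- \frac{1}{25}\right) - -8 = \frac{7}{25} + 8 = \frac{207}{25} \approx 8.28$)
$f C{\left(-5,9 \right)} = \frac{207 \left(1 + \frac{1}{3} \left(-5\right)\right)}{25} = \frac{207 \left(1 - \frac{5}{3}\right)}{25} = \frac{207}{25} \left(- \frac{2}{3}\right) = - \frac{138}{25}$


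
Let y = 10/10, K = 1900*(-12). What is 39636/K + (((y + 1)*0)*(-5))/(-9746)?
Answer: -3303/1900 ≈ -1.7384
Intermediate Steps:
K = -22800
y = 1 (y = 10*(1/10) = 1)
39636/K + (((y + 1)*0)*(-5))/(-9746) = 39636/(-22800) + (((1 + 1)*0)*(-5))/(-9746) = 39636*(-1/22800) + ((2*0)*(-5))*(-1/9746) = -3303/1900 + (0*(-5))*(-1/9746) = -3303/1900 + 0*(-1/9746) = -3303/1900 + 0 = -3303/1900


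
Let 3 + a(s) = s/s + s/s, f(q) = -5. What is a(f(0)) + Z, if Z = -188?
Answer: -189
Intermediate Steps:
a(s) = -1 (a(s) = -3 + (s/s + s/s) = -3 + (1 + 1) = -3 + 2 = -1)
a(f(0)) + Z = -1 - 188 = -189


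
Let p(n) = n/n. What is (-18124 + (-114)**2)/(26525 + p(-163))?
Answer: -2564/13263 ≈ -0.19332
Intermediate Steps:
p(n) = 1
(-18124 + (-114)**2)/(26525 + p(-163)) = (-18124 + (-114)**2)/(26525 + 1) = (-18124 + 12996)/26526 = -5128*1/26526 = -2564/13263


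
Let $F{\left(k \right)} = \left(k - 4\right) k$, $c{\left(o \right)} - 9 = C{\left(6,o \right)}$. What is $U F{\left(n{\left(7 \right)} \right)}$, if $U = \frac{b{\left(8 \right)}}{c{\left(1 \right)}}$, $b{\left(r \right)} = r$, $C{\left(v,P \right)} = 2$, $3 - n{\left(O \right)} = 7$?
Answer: $\frac{256}{11} \approx 23.273$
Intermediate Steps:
$n{\left(O \right)} = -4$ ($n{\left(O \right)} = 3 - 7 = -4$)
$c{\left(o \right)} = 11$ ($c{\left(o \right)} = 9 + 2 = 11$)
$F{\left(k \right)} = k \left(-4 + k\right)$ ($F{\left(k \right)} = \left(-4 + k\right) k = k \left(-4 + k\right)$)
$U = \frac{8}{11} \approx 0.72727$
$U F{\left(n{\left(7 \right)} \right)} = \frac{8 \left(- 4 \left(-4 - 4\right)\right)}{11} = \frac{8 \left(\left(-4\right) \left(-8\right)\right)}{11} = \frac{8}{11} \cdot 32 = \frac{256}{11}$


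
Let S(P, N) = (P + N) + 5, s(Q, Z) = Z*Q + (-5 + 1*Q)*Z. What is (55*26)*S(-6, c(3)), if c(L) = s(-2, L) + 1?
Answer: -38610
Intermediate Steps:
s(Q, Z) = Q*Z + Z*(-5 + Q) (s(Q, Z) = Q*Z + (-5 + Q)*Z = Q*Z + Z*(-5 + Q))
c(L) = 1 - 9*L (c(L) = L*(-5 + 2*(-2)) + 1 = L*(-5 - 4) + 1 = L*(-9) + 1 = -9*L + 1 = 1 - 9*L)
S(P, N) = 5 + N + P (S(P, N) = (N + P) + 5 = 5 + N + P)
(55*26)*S(-6, c(3)) = (55*26)*(5 + (1 - 9*3) - 6) = 1430*(5 + (1 - 27) - 6) = 1430*(5 - 26 - 6) = 1430*(-27) = -38610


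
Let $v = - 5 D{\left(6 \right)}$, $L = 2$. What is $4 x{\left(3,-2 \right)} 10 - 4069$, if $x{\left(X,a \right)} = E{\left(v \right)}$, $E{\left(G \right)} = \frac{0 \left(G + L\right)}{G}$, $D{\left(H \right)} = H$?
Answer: $-4069$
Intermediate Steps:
$v = -30$ ($v = \left(-5\right) 6 = -30$)
$E{\left(G \right)} = 0$ ($E{\left(G \right)} = \frac{0 \left(G + 2\right)}{G} = \frac{0 \left(2 + G\right)}{G} = \frac{0}{G} = 0$)
$x{\left(X,a \right)} = 0$
$4 x{\left(3,-2 \right)} 10 - 4069 = 4 \cdot 0 \cdot 10 - 4069 = 0 \cdot 10 - 4069 = 0 - 4069 = -4069$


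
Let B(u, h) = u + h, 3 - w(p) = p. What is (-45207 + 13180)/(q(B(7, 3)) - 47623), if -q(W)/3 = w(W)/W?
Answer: 320270/476209 ≈ 0.67254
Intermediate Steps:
w(p) = 3 - p
B(u, h) = h + u
q(W) = -3*(3 - W)/W
(-45207 + 13180)/(q(B(7, 3)) - 47623) = (-45207 + 13180)/((3 - 9/(3 + 7)) - 47623) = -32027/((3 - 9/10) - 47623) = -32027/(21/10 - 47623) = -32027/(-476209/10) = -32027*(-10/476209) = 320270/476209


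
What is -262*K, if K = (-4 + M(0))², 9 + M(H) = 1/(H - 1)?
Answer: -51352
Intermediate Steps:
M(H) = -9 + 1/(-1 + H) (M(H) = -9 + 1/(H - 1) = -9 + 1/(-1 + H))
K = 196 (K = (-4 + (10 - 9*0)/(-1 + 0))² = (-4 + (10 + 0)/(-1))² = (-4 - 1*10)² = (-4 - 10)² = (-14)² = 196)
-262*K = -262*196 = -51352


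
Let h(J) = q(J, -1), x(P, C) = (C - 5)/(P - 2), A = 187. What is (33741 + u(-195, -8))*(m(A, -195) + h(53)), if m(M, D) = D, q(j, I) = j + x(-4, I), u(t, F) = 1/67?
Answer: -318751368/67 ≈ -4.7575e+6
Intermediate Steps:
x(P, C) = (-5 + C)/(-2 + P)
u(t, F) = 1/67
q(j, I) = ⅚ + j - I/6 (q(j, I) = j + (-5 + I)/(-2 - 4) = j + (-5 + I)/(-6) = j - (-5 + I)/6 = j + (⅚ - I/6) = ⅚ + j - I/6)
h(J) = 1 + J (h(J) = ⅚ + J - ⅙*(-1) = ⅚ + J + ⅙ = 1 + J)
(33741 + u(-195, -8))*(m(A, -195) + h(53)) = (33741 + 1/67)*(-195 + (1 + 53)) = 2260648*(-195 + 54)/67 = (2260648/67)*(-141) = -318751368/67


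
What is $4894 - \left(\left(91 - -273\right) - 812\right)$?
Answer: $5342$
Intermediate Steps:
$4894 - \left(\left(91 - -273\right) - 812\right) = 4894 - \left(\left(91 + 273\right) - 812\right) = 4894 - \left(364 - 812\right) = 4894 - -448 = 4894 + 448 = 5342$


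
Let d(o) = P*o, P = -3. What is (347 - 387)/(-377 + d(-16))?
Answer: 40/329 ≈ 0.12158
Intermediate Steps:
d(o) = -3*o
(347 - 387)/(-377 + d(-16)) = (347 - 387)/(-377 - 3*(-16)) = -40/(-377 + 48) = -40/(-329) = -40*(-1/329) = 40/329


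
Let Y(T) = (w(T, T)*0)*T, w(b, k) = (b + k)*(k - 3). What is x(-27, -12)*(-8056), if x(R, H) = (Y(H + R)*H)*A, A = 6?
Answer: 0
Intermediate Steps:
w(b, k) = (-3 + k)*(b + k) (w(b, k) = (b + k)*(-3 + k) = (-3 + k)*(b + k))
Y(T) = 0 (Y(T) = ((T**2 - 3*T - 3*T + T*T)*0)*T = ((T**2 - 3*T - 3*T + T**2)*0)*T = ((-6*T + 2*T**2)*0)*T = 0*T = 0)
x(R, H) = 0 (x(R, H) = (0*H)*6 = 0*6 = 0)
x(-27, -12)*(-8056) = 0*(-8056) = 0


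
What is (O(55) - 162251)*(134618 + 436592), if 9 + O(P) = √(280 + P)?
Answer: -92684534600 + 571210*√335 ≈ -9.2674e+10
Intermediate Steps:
O(P) = -9 + √(280 + P)
(O(55) - 162251)*(134618 + 436592) = ((-9 + √(280 + 55)) - 162251)*(134618 + 436592) = ((-9 + √335) - 162251)*571210 = (-162260 + √335)*571210 = -92684534600 + 571210*√335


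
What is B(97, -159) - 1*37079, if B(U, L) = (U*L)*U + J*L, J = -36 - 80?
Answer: -1514666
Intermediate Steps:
J = -116
B(U, L) = -116*L + L*U² (B(U, L) = (U*L)*U - 116*L = (L*U)*U - 116*L = L*U² - 116*L = -116*L + L*U²)
B(97, -159) - 1*37079 = -159*(-116 + 97²) - 1*37079 = -159*(-116 + 9409) - 37079 = -159*9293 - 37079 = -1477587 - 37079 = -1514666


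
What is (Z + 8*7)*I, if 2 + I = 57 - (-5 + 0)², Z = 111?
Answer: 5010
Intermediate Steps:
I = 30 (I = -2 + (57 - (-5 + 0)²) = -2 + (57 - 1*(-5)²) = -2 + (57 - 1*25) = -2 + (57 - 25) = -2 + 32 = 30)
(Z + 8*7)*I = (111 + 8*7)*30 = (111 + 56)*30 = 167*30 = 5010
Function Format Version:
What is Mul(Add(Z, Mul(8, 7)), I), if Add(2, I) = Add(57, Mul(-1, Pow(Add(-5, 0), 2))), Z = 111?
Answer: 5010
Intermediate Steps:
I = 30 (I = Add(-2, Add(57, Mul(-1, Pow(Add(-5, 0), 2)))) = Add(-2, Add(57, Mul(-1, Pow(-5, 2)))) = Add(-2, Add(57, Mul(-1, 25))) = Add(-2, Add(57, -25)) = Add(-2, 32) = 30)
Mul(Add(Z, Mul(8, 7)), I) = Mul(Add(111, Mul(8, 7)), 30) = Mul(Add(111, 56), 30) = Mul(167, 30) = 5010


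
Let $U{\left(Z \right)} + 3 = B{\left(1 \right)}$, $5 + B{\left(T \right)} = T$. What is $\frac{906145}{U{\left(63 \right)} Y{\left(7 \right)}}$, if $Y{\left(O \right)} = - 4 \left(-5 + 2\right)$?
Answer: $- \frac{906145}{84} \approx -10787.0$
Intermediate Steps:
$B{\left(T \right)} = -5 + T$
$U{\left(Z \right)} = -7$ ($U{\left(Z \right)} = -3 + \left(-5 + 1\right) = -3 - 4 = -7$)
$Y{\left(O \right)} = 12$ ($Y{\left(O \right)} = \left(-4\right) \left(-3\right) = 12$)
$\frac{906145}{U{\left(63 \right)} Y{\left(7 \right)}} = \frac{906145}{\left(-7\right) 12} = \frac{906145}{-84} = 906145 \left(- \frac{1}{84}\right) = - \frac{906145}{84}$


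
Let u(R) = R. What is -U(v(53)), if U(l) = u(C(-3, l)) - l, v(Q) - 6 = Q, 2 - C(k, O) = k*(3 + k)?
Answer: 57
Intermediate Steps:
C(k, O) = 2 - k*(3 + k)
v(Q) = 6 + Q
U(l) = 2 - l (U(l) = (2 - 1*(-3)**2 - 3*(-3)) - l = (2 - 1*9 + 9) - l = (2 - 9 + 9) - l = 2 - l)
-U(v(53)) = -(2 - (6 + 53)) = -(2 - 1*59) = -(2 - 59) = -1*(-57) = 57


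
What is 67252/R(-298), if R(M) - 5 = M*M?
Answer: 67252/88809 ≈ 0.75727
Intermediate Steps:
R(M) = 5 + M² (R(M) = 5 + M*M = 5 + M²)
67252/R(-298) = 67252/(5 + (-298)²) = 67252/(5 + 88804) = 67252/88809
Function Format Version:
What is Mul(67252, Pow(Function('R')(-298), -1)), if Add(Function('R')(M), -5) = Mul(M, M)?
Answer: Rational(67252, 88809) ≈ 0.75727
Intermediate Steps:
Function('R')(M) = Add(5, Pow(M, 2)) (Function('R')(M) = Add(5, Mul(M, M)) = Add(5, Pow(M, 2)))
Mul(67252, Pow(Function('R')(-298), -1)) = Mul(67252, Pow(Add(5, Pow(-298, 2)), -1)) = Mul(67252, Pow(Add(5, 88804), -1)) = Mul(67252, Pow(88809, -1)) = Mul(67252, Rational(1, 88809)) = Rational(67252, 88809)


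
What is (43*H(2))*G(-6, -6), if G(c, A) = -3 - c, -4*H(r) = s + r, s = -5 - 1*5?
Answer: 258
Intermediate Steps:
s = -10 (s = -5 - 5 = -10)
H(r) = 5/2 - r/4 (H(r) = -(-10 + r)/4 = 5/2 - r/4)
(43*H(2))*G(-6, -6) = (43*(5/2 - 1/4*2))*(-3 - 1*(-6)) = (43*(5/2 - 1/2))*(-3 + 6) = (43*2)*3 = 86*3 = 258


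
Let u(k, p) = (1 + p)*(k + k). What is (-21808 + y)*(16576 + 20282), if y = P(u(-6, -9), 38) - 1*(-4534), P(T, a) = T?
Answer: -633146724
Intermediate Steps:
u(k, p) = 2*k*(1 + p) (u(k, p) = (1 + p)*(2*k) = 2*k*(1 + p))
y = 4630 (y = 2*(-6)*(1 - 9) - 1*(-4534) = 2*(-6)*(-8) + 4534 = 96 + 4534 = 4630)
(-21808 + y)*(16576 + 20282) = (-21808 + 4630)*(16576 + 20282) = -17178*36858 = -633146724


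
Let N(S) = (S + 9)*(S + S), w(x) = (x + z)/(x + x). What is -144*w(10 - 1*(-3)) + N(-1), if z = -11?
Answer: -352/13 ≈ -27.077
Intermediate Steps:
w(x) = (-11 + x)/(2*x) (w(x) = (x - 11)/(x + x) = (-11 + x)/((2*x)) = (-11 + x)*(1/(2*x)) = (-11 + x)/(2*x))
N(S) = 2*S*(9 + S) (N(S) = (9 + S)*(2*S) = 2*S*(9 + S))
-144*w(10 - 1*(-3)) + N(-1) = -72*(-11 + (10 - 1*(-3)))/(10 - 1*(-3)) + 2*(-1)*(9 - 1) = -72*(-11 + (10 + 3))/(10 + 3) + 2*(-1)*8 = -72*(-11 + 13)/13 - 16 = -72*2/13 - 16 = -144*1/13 - 16 = -144/13 - 16 = -352/13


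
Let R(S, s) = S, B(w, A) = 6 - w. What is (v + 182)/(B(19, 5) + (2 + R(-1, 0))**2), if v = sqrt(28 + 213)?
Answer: -91/6 - sqrt(241)/12 ≈ -16.460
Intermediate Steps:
v = sqrt(241) ≈ 15.524
(v + 182)/(B(19, 5) + (2 + R(-1, 0))**2) = (sqrt(241) + 182)/((6 - 1*19) + (2 - 1)**2) = (182 + sqrt(241))/((6 - 19) + 1**2) = (182 + sqrt(241))/(-13 + 1) = (182 + sqrt(241))/(-12) = (182 + sqrt(241))*(-1/12) = -91/6 - sqrt(241)/12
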